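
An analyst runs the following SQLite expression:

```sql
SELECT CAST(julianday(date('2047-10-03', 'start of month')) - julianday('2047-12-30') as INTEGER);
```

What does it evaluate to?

`start of month` rewinds 2047-10-03 to 2047-10-01.
30 days remain in October 2047 after the 1st (31 − 1).
November 2047: 30 days.
Then 30 days into December 2047.
Total: 30 + 30 + 30 = 90.
The subtraction is earlier − later, so the result is −90 → -90.

-90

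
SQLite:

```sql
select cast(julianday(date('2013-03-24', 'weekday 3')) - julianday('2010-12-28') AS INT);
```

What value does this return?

820

`weekday 3` advances to the next Wednesday; 2013-03-24 is a Sunday, so it moves forward to 2013-03-27.
3 days remain in December 2010 after the 28th (31 − 28).
Full months from January 2011 through February 2013 contribute their day counts.
Then 27 days into March 2013.
Total: 3 + 31 + 28 + 31 + 30 + 31 + 30 + 31 + 31 + 30 + 31 + 30 + 31 + 31 + 29 + 31 + 30 + 31 + 30 + 31 + 31 + 30 + 31 + 30 + 31 + 31 + 28 + 27 = 820.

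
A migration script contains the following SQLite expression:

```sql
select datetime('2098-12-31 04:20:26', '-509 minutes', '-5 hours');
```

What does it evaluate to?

509 minutes = 8h 29m; -509 minutes from 2098-12-31 04:20:26 is 2098-12-30 19:51:26 (crosses midnight).
-5 hours from 2098-12-30 19:51:26 is 2098-12-30 14:51:26.

2098-12-30 14:51:26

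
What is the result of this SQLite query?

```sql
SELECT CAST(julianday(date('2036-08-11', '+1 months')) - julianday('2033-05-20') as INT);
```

Adding +1 month to 2036-08-11 gives 2036-09-11.
11 days remain in May 2033 after the 20th (31 − 20).
Full months from June 2033 through August 2036 contribute their day counts.
Then 11 days into September 2036.
Total: 11 + 30 + 31 + 31 + 30 + 31 + 30 + 31 + 31 + 28 + 31 + 30 + 31 + 30 + 31 + 31 + 30 + 31 + 30 + 31 + 31 + 28 + 31 + 30 + 31 + 30 + 31 + 31 + 30 + 31 + 30 + 31 + 31 + 29 + 31 + 30 + 31 + 30 + 31 + 31 + 11 = 1210.

1210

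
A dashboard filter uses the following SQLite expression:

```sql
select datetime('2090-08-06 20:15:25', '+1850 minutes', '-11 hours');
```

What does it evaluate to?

2090-08-07 16:05:25

1850 minutes = 30h 50m; +1850 minutes from 2090-08-06 20:15:25 is 2090-08-08 03:05:25 (crosses midnight).
-11 hours from 2090-08-08 03:05:25 is 2090-08-07 16:05:25 (crosses midnight).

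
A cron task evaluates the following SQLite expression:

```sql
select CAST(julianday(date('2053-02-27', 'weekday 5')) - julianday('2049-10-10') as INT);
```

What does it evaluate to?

1237

`weekday 5` advances to the next Friday; 2053-02-27 is a Thursday, so it moves forward to 2053-02-28.
21 days remain in October 2049 after the 10th (31 − 10).
Full months from November 2049 through January 2053 contribute their day counts.
Then 28 days into February 2053.
Total: 21 + 30 + 31 + 31 + 28 + 31 + 30 + 31 + 30 + 31 + 31 + 30 + 31 + 30 + 31 + 31 + 28 + 31 + 30 + 31 + 30 + 31 + 31 + 30 + 31 + 30 + 31 + 31 + 29 + 31 + 30 + 31 + 30 + 31 + 31 + 30 + 31 + 30 + 31 + 31 + 28 = 1237.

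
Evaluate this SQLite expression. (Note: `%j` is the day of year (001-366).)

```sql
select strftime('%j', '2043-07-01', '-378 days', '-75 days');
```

First apply '-378 days', '-75 days': 2043-07-01 → 2042-04-04.
Day-of-year for 2042-04-04: days since 2042-01-01 inclusive = 94, zero-padded to 094.

094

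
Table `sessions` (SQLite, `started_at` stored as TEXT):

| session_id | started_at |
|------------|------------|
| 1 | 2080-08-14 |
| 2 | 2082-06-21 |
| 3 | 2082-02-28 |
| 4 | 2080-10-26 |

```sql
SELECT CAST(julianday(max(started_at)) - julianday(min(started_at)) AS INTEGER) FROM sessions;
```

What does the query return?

676

MIN = 2080-08-14, MAX = 2082-06-21.
17 days remain in August 2080 after the 14th (31 − 14).
Full months from September 2080 through May 2082 contribute their day counts.
Then 21 days into June 2082.
Total: 17 + 30 + 31 + 30 + 31 + 31 + 28 + 31 + 30 + 31 + 30 + 31 + 31 + 30 + 31 + 30 + 31 + 31 + 28 + 31 + 30 + 31 + 21 = 676.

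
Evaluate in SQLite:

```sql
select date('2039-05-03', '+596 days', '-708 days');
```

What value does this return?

Applying '+596 days' to 2039-05-03: counting 596 days forward gives 2040-12-19.
Applying '-708 days' to 2040-12-19: counting 708 days back gives 2039-01-11.

2039-01-11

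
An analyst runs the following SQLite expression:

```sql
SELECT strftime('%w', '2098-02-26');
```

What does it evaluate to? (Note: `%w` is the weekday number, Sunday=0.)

3

2098-02-26 is a Wednesday; with Sunday=0 that is 3.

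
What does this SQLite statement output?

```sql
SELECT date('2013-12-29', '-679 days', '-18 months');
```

2010-08-19

Applying '-679 days' to 2013-12-29: counting 679 days back gives 2012-02-19.
Adding -18 months to 2012-02-19 gives 2010-08-19.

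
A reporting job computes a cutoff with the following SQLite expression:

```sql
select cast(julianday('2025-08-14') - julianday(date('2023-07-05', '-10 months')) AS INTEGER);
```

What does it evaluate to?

1074

Adding -10 months to 2023-07-05 gives 2022-09-05.
25 days remain in September 2022 after the 5th (30 − 5).
Full months from October 2022 through July 2025 contribute their day counts.
Then 14 days into August 2025.
Total: 25 + 31 + 30 + 31 + 31 + 28 + 31 + 30 + 31 + 30 + 31 + 31 + 30 + 31 + 30 + 31 + 31 + 29 + 31 + 30 + 31 + 30 + 31 + 31 + 30 + 31 + 30 + 31 + 31 + 28 + 31 + 30 + 31 + 30 + 31 + 14 = 1074.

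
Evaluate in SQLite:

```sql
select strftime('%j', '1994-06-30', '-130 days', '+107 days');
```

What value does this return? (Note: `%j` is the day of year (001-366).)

First apply '-130 days', '+107 days': 1994-06-30 → 1994-06-07.
Day-of-year for 1994-06-07: days since 1994-01-01 inclusive = 158, zero-padded to 158.

158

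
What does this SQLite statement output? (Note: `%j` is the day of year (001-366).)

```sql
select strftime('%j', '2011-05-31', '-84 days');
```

First apply '-84 days': 2011-05-31 → 2011-03-08.
Day-of-year for 2011-03-08: days since 2011-01-01 inclusive = 67, zero-padded to 067.

067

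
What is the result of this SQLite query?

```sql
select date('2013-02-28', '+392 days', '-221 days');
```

2013-08-18

Applying '+392 days' to 2013-02-28: counting 392 days forward gives 2014-03-27.
Applying '-221 days' to 2014-03-27: counting 221 days back gives 2013-08-18.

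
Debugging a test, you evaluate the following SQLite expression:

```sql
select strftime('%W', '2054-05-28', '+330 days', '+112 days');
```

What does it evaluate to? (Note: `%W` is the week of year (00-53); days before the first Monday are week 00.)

First apply '+330 days', '+112 days': 2054-05-28 → 2055-08-13.
2055-08-13 is a Friday. SQLite's %W counts Mondays since the year started; the result is 32.

32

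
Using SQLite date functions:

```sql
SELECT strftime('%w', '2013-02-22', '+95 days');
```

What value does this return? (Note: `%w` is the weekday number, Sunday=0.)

First apply '+95 days': 2013-02-22 → 2013-05-28.
2013-05-28 is a Tuesday; with Sunday=0 that is 2.

2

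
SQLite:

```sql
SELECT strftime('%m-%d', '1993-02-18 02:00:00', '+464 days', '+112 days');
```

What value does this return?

09-17

First apply '+464 days', '+112 days': 1993-02-18 02:00:00 → 1994-09-17 02:00:00.
`%m-%d` extracts the month-day: 09-17.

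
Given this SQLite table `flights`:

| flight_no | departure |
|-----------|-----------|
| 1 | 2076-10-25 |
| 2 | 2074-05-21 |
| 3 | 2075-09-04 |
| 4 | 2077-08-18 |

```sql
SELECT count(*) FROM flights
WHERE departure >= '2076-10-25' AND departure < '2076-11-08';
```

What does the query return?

Rows in [2076-10-25, 2076-11-08): 2076-10-25 → 1 row.

1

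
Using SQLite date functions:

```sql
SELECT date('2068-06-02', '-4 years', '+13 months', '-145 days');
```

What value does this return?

Adding -4 years to 2068-06-02 gives 2064-06-02.
Adding +13 months to 2064-06-02 gives 2065-07-02.
Applying '-145 days' to 2065-07-02: counting 145 days back gives 2065-02-07.

2065-02-07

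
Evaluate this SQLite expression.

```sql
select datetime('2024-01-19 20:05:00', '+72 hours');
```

2024-01-22 20:05:00

+72 hours from 2024-01-19 20:05:00 is 2024-01-22 20:05:00 (crosses midnight).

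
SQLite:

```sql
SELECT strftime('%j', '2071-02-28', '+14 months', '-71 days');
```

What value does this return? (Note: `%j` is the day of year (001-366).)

First apply '+14 months', '-71 days': 2071-02-28 → 2072-02-17.
Day-of-year for 2072-02-17: days since 2072-01-01 inclusive = 48, zero-padded to 048.

048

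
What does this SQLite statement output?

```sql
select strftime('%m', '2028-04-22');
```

04

`%m` extracts the 2-digit month (01-12): 04.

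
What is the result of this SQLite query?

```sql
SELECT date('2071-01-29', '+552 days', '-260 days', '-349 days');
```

Applying '+552 days' to 2071-01-29: counting 552 days forward gives 2072-08-03.
Applying '-260 days' to 2072-08-03: counting 260 days back gives 2071-11-17.
Applying '-349 days' to 2071-11-17: counting 349 days back gives 2070-12-03.

2070-12-03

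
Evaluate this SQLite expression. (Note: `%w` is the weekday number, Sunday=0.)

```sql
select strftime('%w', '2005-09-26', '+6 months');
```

0

First apply '+6 months': 2005-09-26 → 2006-03-26.
2006-03-26 is a Sunday; with Sunday=0 that is 0.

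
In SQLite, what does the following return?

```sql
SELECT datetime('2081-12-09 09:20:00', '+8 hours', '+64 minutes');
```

2081-12-09 18:24:00

+8 hours from 2081-12-09 09:20:00 is 2081-12-09 17:20:00.
64 minutes = 1h 4m; +64 minutes from 2081-12-09 17:20:00 is 2081-12-09 18:24:00.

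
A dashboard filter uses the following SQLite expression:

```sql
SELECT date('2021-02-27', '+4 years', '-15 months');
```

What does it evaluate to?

Adding +4 years to 2021-02-27 gives 2025-02-27.
Adding -15 months to 2025-02-27 gives 2023-11-27.

2023-11-27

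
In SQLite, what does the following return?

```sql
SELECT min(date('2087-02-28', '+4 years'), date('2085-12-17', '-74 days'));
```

2085-10-04

date('2087-02-28', '+4 years') → 2091-02-28.
date('2085-12-17', '-74 days') → 2085-10-04.
Earlier of the two is 2085-10-04.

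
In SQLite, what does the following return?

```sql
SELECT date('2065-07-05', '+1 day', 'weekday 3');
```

Advancing 1 more day within July lands on 2065-07-06.
`weekday 3` advances to the next Wednesday; 2065-07-06 is a Monday, so it moves forward to 2065-07-08.

2065-07-08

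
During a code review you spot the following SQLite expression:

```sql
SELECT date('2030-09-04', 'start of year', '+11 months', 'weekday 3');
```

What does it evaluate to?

`start of year` rewinds 2030-09-04 to 2030-01-01.
Adding +11 months to 2030-01-01 gives 2030-12-01.
`weekday 3` advances to the next Wednesday; 2030-12-01 is a Sunday, so it moves forward to 2030-12-04.

2030-12-04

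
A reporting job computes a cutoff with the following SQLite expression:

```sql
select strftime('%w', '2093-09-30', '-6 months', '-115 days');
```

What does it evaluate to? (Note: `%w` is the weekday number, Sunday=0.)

5

First apply '-6 months', '-115 days': 2093-09-30 → 2092-12-05.
2092-12-05 is a Friday; with Sunday=0 that is 5.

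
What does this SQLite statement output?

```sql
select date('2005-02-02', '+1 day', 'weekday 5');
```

2005-02-04

Advancing 1 more day within February lands on 2005-02-03.
`weekday 5` advances to the next Friday; 2005-02-03 is a Thursday, so it moves forward to 2005-02-04.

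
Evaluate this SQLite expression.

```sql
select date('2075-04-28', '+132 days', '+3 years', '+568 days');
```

2080-03-28

Applying '+132 days' to 2075-04-28: counting 132 days forward gives 2075-09-07.
Adding +3 years to 2075-09-07 gives 2078-09-07.
Applying '+568 days' to 2078-09-07: counting 568 days forward gives 2080-03-28.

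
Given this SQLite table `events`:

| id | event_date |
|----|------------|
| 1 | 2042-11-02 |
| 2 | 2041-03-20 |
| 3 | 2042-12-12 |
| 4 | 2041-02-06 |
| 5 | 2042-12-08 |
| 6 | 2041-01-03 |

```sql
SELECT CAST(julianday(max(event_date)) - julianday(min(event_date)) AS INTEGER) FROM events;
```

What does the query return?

MIN = 2041-01-03, MAX = 2042-12-12.
28 days remain in January 2041 after the 3rd (31 − 3).
Full months from February 2041 through November 2042 contribute their day counts.
Then 12 days into December 2042.
Total: 28 + 28 + 31 + 30 + 31 + 30 + 31 + 31 + 30 + 31 + 30 + 31 + 31 + 28 + 31 + 30 + 31 + 30 + 31 + 31 + 30 + 31 + 30 + 12 = 708.

708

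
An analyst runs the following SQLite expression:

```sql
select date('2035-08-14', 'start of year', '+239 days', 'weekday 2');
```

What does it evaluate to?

`start of year` rewinds 2035-08-14 to 2035-01-01.
Applying '+239 days' to 2035-01-01: counting 239 days forward gives 2035-08-28.
`weekday 2` advances to the next Tuesday; 2035-08-28 is already a Tuesday, so it stays at 2035-08-28.

2035-08-28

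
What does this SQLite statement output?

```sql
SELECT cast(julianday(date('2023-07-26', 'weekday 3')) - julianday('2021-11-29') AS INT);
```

`weekday 3` advances to the next Wednesday; 2023-07-26 is already a Wednesday, so it stays at 2023-07-26.
1 day remains in November 2021 after the 29th (30 − 29).
Full months from December 2021 through June 2023 contribute their day counts.
Then 26 days into July 2023.
Total: 1 + 31 + 31 + 28 + 31 + 30 + 31 + 30 + 31 + 31 + 30 + 31 + 30 + 31 + 31 + 28 + 31 + 30 + 31 + 30 + 26 = 604.

604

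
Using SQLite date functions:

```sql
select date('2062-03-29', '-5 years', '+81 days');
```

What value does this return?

2057-06-18

Adding -5 years to 2062-03-29 gives 2057-03-29.
Applying '+81 days' to 2057-03-29: counting 81 days forward gives 2057-06-18.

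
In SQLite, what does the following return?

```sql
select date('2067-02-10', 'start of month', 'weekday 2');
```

`start of month` rewinds 2067-02-10 to 2067-02-01.
`weekday 2` advances to the next Tuesday; 2067-02-01 is already a Tuesday, so it stays at 2067-02-01.

2067-02-01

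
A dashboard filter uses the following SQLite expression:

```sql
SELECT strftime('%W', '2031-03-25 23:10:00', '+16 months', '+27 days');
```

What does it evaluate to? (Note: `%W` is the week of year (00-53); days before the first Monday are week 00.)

First apply '+16 months', '+27 days': 2031-03-25 23:10:00 → 2032-08-21 23:10:00.
2032-08-21 is a Saturday. SQLite's %W counts Mondays since the year started; the result is 33.

33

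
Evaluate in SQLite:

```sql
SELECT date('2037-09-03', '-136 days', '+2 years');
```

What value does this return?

Applying '-136 days' to 2037-09-03: counting 136 days back gives 2037-04-20.
Adding +2 years to 2037-04-20 gives 2039-04-20.

2039-04-20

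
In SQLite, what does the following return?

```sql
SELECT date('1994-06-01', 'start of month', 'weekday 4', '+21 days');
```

`start of month` rewinds 1994-06-01 to 1994-06-01.
`weekday 4` advances to the next Thursday; 1994-06-01 is a Wednesday, so it moves forward to 1994-06-02.
Advancing 21 more days within June lands on 1994-06-23.

1994-06-23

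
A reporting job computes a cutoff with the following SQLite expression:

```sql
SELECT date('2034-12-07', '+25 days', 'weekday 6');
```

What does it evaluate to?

2035-01-06

December 2034 has 31 days; 24 remain after the 7th, so 25 days reach 2035-01-01.
`weekday 6` advances to the next Saturday; 2035-01-01 is a Monday, so it moves forward to 2035-01-06.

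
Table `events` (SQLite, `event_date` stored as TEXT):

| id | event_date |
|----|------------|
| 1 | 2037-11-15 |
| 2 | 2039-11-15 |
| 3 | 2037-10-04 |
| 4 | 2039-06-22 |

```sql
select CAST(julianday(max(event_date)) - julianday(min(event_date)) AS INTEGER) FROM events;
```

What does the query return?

772

MIN = 2037-10-04, MAX = 2039-11-15.
27 days remain in October 2037 after the 4th (31 − 4).
Full months from November 2037 through October 2039 contribute their day counts.
Then 15 days into November 2039.
Total: 27 + 30 + 31 + 31 + 28 + 31 + 30 + 31 + 30 + 31 + 31 + 30 + 31 + 30 + 31 + 31 + 28 + 31 + 30 + 31 + 30 + 31 + 31 + 30 + 31 + 15 = 772.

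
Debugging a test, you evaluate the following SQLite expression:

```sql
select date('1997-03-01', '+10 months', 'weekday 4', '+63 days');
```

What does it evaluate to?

Adding +10 months to 1997-03-01 gives 1998-01-01.
`weekday 4` advances to the next Thursday; 1998-01-01 is already a Thursday, so it stays at 1998-01-01.
Applying '+63 days' to 1998-01-01: counting 63 days forward gives 1998-03-05.

1998-03-05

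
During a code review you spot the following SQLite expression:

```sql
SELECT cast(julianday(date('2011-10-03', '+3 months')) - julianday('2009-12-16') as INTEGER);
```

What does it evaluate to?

748

Adding +3 months to 2011-10-03 gives 2012-01-03.
15 days remain in December 2009 after the 16th (31 − 16).
Full months from January 2010 through December 2011 contribute their day counts.
Then 3 days into January 2012.
Total: 15 + 31 + 28 + 31 + 30 + 31 + 30 + 31 + 31 + 30 + 31 + 30 + 31 + 31 + 28 + 31 + 30 + 31 + 30 + 31 + 31 + 30 + 31 + 30 + 31 + 3 = 748.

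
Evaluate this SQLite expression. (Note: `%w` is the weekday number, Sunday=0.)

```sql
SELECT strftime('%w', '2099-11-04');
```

3

2099-11-04 is a Wednesday; with Sunday=0 that is 3.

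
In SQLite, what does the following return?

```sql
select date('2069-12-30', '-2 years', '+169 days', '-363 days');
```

2067-06-19

Adding -2 years to 2069-12-30 gives 2067-12-30.
Applying '+169 days' to 2067-12-30: counting 169 days forward gives 2068-06-16.
Applying '-363 days' to 2068-06-16: counting 363 days back gives 2067-06-19.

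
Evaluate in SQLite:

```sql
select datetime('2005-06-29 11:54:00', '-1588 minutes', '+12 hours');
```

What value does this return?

2005-06-28 21:26:00

1588 minutes = 26h 28m; -1588 minutes from 2005-06-29 11:54:00 is 2005-06-28 09:26:00 (crosses midnight).
+12 hours from 2005-06-28 09:26:00 is 2005-06-28 21:26:00.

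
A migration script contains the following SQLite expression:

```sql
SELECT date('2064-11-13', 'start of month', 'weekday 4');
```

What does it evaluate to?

`start of month` rewinds 2064-11-13 to 2064-11-01.
`weekday 4` advances to the next Thursday; 2064-11-01 is a Saturday, so it moves forward to 2064-11-06.

2064-11-06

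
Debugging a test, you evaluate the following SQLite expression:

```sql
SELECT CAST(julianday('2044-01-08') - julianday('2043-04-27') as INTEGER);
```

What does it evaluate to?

256

3 days remain in April 2043 after the 27th (30 − 27).
Full months from May 2043 through December 2043 contribute their day counts.
Then 8 days into January 2044.
Total: 3 + 31 + 30 + 31 + 31 + 30 + 31 + 30 + 31 + 8 = 256.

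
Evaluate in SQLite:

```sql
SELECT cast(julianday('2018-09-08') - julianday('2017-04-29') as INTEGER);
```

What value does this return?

1 day remains in April 2017 after the 29th (30 − 29).
Full months from May 2017 through August 2018 contribute their day counts.
Then 8 days into September 2018.
Total: 1 + 31 + 30 + 31 + 31 + 30 + 31 + 30 + 31 + 31 + 28 + 31 + 30 + 31 + 30 + 31 + 31 + 8 = 497.

497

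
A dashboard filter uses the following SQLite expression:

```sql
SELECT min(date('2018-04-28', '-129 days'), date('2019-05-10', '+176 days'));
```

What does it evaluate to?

date('2018-04-28', '-129 days') → 2017-12-20.
date('2019-05-10', '+176 days') → 2019-11-02.
Earlier of the two is 2017-12-20.

2017-12-20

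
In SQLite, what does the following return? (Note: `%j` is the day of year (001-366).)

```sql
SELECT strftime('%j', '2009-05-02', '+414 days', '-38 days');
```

133

First apply '+414 days', '-38 days': 2009-05-02 → 2010-05-13.
Day-of-year for 2010-05-13: days since 2010-01-01 inclusive = 133, zero-padded to 133.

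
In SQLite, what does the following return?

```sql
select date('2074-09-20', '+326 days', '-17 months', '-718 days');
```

2072-03-24

Applying '+326 days' to 2074-09-20: counting 326 days forward gives 2075-08-12.
Adding -17 months to 2075-08-12 gives 2074-03-12.
Applying '-718 days' to 2074-03-12: counting 718 days back gives 2072-03-24.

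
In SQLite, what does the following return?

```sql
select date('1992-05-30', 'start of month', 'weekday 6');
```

1992-05-02

`start of month` rewinds 1992-05-30 to 1992-05-01.
`weekday 6` advances to the next Saturday; 1992-05-01 is a Friday, so it moves forward to 1992-05-02.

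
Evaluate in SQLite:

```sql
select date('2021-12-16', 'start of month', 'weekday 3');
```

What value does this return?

2021-12-01

`start of month` rewinds 2021-12-16 to 2021-12-01.
`weekday 3` advances to the next Wednesday; 2021-12-01 is already a Wednesday, so it stays at 2021-12-01.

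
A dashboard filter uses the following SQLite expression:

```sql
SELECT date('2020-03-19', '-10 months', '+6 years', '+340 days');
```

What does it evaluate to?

2026-04-24

Adding -10 months to 2020-03-19 gives 2019-05-19.
Adding +6 years to 2019-05-19 gives 2025-05-19.
Applying '+340 days' to 2025-05-19: counting 340 days forward gives 2026-04-24.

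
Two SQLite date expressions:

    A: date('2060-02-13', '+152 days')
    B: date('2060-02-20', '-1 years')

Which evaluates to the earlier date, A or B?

B

A = 2060-07-14.
B = 2059-02-20.
B is earlier.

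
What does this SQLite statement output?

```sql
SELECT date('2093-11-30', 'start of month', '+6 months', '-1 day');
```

2094-04-30

`start of month` rewinds 2093-11-30 to 2093-11-01.
Adding +6 months to 2093-11-01 gives 2094-05-01.
Going back 1 day from 2094-05-01 reaches 2094-04-30 (last day of April, 30 days).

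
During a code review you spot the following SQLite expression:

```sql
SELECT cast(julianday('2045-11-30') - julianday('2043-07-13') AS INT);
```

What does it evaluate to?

18 days remain in July 2043 after the 13th (31 − 13).
Full months from August 2043 through October 2045 contribute their day counts.
Then 30 days into November 2045.
Total: 18 + 31 + 30 + 31 + 30 + 31 + 31 + 29 + 31 + 30 + 31 + 30 + 31 + 31 + 30 + 31 + 30 + 31 + 31 + 28 + 31 + 30 + 31 + 30 + 31 + 31 + 30 + 31 + 30 = 871.

871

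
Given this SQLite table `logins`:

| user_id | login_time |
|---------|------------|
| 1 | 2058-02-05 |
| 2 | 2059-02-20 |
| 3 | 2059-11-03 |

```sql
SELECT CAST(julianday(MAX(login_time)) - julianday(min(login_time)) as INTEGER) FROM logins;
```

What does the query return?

636

MIN = 2058-02-05, MAX = 2059-11-03.
23 days remain in February 2058 after the 5th (28 − 5).
Full months from March 2058 through October 2059 contribute their day counts.
Then 3 days into November 2059.
Total: 23 + 31 + 30 + 31 + 30 + 31 + 31 + 30 + 31 + 30 + 31 + 31 + 28 + 31 + 30 + 31 + 30 + 31 + 31 + 30 + 31 + 3 = 636.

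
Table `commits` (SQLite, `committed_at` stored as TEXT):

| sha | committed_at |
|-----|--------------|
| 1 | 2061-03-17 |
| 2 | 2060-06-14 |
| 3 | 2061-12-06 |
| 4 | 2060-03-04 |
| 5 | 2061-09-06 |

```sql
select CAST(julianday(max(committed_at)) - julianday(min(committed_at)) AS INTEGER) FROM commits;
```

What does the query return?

MIN = 2060-03-04, MAX = 2061-12-06.
27 days remain in March 2060 after the 4th (31 − 4).
Full months from April 2060 through November 2061 contribute their day counts.
Then 6 days into December 2061.
Total: 27 + 30 + 31 + 30 + 31 + 31 + 30 + 31 + 30 + 31 + 31 + 28 + 31 + 30 + 31 + 30 + 31 + 31 + 30 + 31 + 30 + 6 = 642.

642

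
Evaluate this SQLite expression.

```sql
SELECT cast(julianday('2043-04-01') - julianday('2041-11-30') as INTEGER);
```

0 days remain in November 2041 after the 30th (30 − 30).
Full months from December 2041 through March 2043 contribute their day counts.
Then 1 day into April 2043.
Total: 0 + 31 + 31 + 28 + 31 + 30 + 31 + 30 + 31 + 31 + 30 + 31 + 30 + 31 + 31 + 28 + 31 + 1 = 487.

487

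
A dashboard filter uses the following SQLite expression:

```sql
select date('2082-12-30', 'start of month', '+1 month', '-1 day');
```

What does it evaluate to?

`start of month` rewinds 2082-12-30 to 2082-12-01.
Adding +1 month to 2082-12-01 gives 2083-01-01.
Going back 1 day from 2083-01-01 reaches 2082-12-31 (last day of December, 31 days).

2082-12-31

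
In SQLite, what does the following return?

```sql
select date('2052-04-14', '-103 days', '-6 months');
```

2051-07-02

Applying '-103 days' to 2052-04-14: counting 103 days back gives 2052-01-02.
Adding -6 months to 2052-01-02 gives 2051-07-02.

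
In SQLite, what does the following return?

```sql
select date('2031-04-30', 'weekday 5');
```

`weekday 5` advances to the next Friday; 2031-04-30 is a Wednesday, so it moves forward to 2031-05-02.

2031-05-02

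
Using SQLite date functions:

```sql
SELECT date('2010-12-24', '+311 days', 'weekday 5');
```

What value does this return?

2011-11-04

Applying '+311 days' to 2010-12-24: counting 311 days forward gives 2011-10-31.
`weekday 5` advances to the next Friday; 2011-10-31 is a Monday, so it moves forward to 2011-11-04.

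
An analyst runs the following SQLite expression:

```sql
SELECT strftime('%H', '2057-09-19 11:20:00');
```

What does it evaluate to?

11

`%H` extracts the 2-digit hour (00-23): 11.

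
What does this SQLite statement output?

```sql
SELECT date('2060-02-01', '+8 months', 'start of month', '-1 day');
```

2060-09-30

Adding +8 months to 2060-02-01 gives 2060-10-01.
`start of month` rewinds 2060-10-01 to 2060-10-01.
Going back 1 day from 2060-10-01 reaches 2060-09-30 (last day of September, 30 days).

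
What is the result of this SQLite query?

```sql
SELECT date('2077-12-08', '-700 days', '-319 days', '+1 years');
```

2076-02-23

Applying '-700 days' to 2077-12-08: counting 700 days back gives 2076-01-08.
Applying '-319 days' to 2076-01-08: counting 319 days back gives 2075-02-23.
Adding +1 year to 2075-02-23 gives 2076-02-23.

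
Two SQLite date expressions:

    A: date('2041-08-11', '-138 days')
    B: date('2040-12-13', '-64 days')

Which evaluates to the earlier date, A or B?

B

A = 2041-03-26.
B = 2040-10-10.
B is earlier.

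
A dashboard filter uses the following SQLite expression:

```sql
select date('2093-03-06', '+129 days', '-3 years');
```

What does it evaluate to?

Applying '+129 days' to 2093-03-06: counting 129 days forward gives 2093-07-13.
Adding -3 years to 2093-07-13 gives 2090-07-13.

2090-07-13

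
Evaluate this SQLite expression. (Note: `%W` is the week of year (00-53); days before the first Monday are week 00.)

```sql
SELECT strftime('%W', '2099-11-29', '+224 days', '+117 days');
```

First apply '+224 days', '+117 days': 2099-11-29 → 2100-11-05.
2100-11-05 is a Friday. SQLite's %W counts Mondays since the year started; the result is 44.

44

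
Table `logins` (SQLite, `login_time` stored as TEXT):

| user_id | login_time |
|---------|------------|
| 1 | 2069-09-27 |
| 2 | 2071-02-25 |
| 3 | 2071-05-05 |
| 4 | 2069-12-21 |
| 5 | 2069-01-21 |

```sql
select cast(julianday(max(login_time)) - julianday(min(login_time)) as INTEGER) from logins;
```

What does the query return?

MIN = 2069-01-21, MAX = 2071-05-05.
10 days remain in January 2069 after the 21st (31 − 21).
Full months from February 2069 through April 2071 contribute their day counts.
Then 5 days into May 2071.
Total: 10 + 28 + 31 + 30 + 31 + 30 + 31 + 31 + 30 + 31 + 30 + 31 + 31 + 28 + 31 + 30 + 31 + 30 + 31 + 31 + 30 + 31 + 30 + 31 + 31 + 28 + 31 + 30 + 5 = 834.

834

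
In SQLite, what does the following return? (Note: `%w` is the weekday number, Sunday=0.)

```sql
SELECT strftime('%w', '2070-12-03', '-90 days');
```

4

First apply '-90 days': 2070-12-03 → 2070-09-04.
2070-09-04 is a Thursday; with Sunday=0 that is 4.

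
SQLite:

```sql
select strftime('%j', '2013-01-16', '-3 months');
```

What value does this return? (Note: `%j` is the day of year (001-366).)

290

First apply '-3 months': 2013-01-16 → 2012-10-16.
Day-of-year for 2012-10-16: days since 2012-01-01 inclusive = 290, zero-padded to 290.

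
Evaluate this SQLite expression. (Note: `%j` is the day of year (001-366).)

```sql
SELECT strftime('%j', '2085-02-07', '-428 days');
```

341

First apply '-428 days': 2085-02-07 → 2083-12-07.
Day-of-year for 2083-12-07: days since 2083-01-01 inclusive = 341, zero-padded to 341.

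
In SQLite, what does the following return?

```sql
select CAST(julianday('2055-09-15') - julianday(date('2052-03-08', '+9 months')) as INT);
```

1011

Adding +9 months to 2052-03-08 gives 2052-12-08.
23 days remain in December 2052 after the 8th (31 − 8).
Full months from January 2053 through August 2055 contribute their day counts.
Then 15 days into September 2055.
Total: 23 + 31 + 28 + 31 + 30 + 31 + 30 + 31 + 31 + 30 + 31 + 30 + 31 + 31 + 28 + 31 + 30 + 31 + 30 + 31 + 31 + 30 + 31 + 30 + 31 + 31 + 28 + 31 + 30 + 31 + 30 + 31 + 31 + 15 = 1011.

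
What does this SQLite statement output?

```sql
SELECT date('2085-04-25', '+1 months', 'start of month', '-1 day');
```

2085-04-30

Adding +1 month to 2085-04-25 gives 2085-05-25.
`start of month` rewinds 2085-05-25 to 2085-05-01.
Going back 1 day from 2085-05-01 reaches 2085-04-30 (last day of April, 30 days).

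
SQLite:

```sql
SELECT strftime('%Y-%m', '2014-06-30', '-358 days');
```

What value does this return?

First apply '-358 days': 2014-06-30 → 2013-07-07.
`%Y-%m` extracts the year-month: 2013-07.

2013-07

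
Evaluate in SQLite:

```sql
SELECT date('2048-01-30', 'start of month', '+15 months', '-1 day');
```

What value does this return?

`start of month` rewinds 2048-01-30 to 2048-01-01.
Adding +15 months to 2048-01-01 gives 2049-04-01.
Going back 1 day from 2049-04-01 reaches 2049-03-31 (last day of March, 31 days).

2049-03-31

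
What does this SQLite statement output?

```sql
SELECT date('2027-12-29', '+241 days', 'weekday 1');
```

Applying '+241 days' to 2027-12-29: counting 241 days forward gives 2028-08-26.
`weekday 1` advances to the next Monday; 2028-08-26 is a Saturday, so it moves forward to 2028-08-28.

2028-08-28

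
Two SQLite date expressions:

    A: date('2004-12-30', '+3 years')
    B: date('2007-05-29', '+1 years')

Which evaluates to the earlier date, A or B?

A = 2007-12-30.
B = 2008-05-29.
A is earlier.

A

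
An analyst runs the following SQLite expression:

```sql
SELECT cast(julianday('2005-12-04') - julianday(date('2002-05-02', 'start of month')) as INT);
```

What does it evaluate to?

1313

`start of month` rewinds 2002-05-02 to 2002-05-01.
30 days remain in May 2002 after the 1st (31 − 1).
Full months from June 2002 through November 2005 contribute their day counts.
Then 4 days into December 2005.
Total: 30 + 30 + 31 + 31 + 30 + 31 + 30 + 31 + 31 + 28 + 31 + 30 + 31 + 30 + 31 + 31 + 30 + 31 + 30 + 31 + 31 + 29 + 31 + 30 + 31 + 30 + 31 + 31 + 30 + 31 + 30 + 31 + 31 + 28 + 31 + 30 + 31 + 30 + 31 + 31 + 30 + 31 + 30 + 4 = 1313.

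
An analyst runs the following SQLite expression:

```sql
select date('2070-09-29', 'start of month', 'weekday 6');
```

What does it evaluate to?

`start of month` rewinds 2070-09-29 to 2070-09-01.
`weekday 6` advances to the next Saturday; 2070-09-01 is a Monday, so it moves forward to 2070-09-06.

2070-09-06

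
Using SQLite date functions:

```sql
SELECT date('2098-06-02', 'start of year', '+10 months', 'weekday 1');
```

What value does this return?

`start of year` rewinds 2098-06-02 to 2098-01-01.
Adding +10 months to 2098-01-01 gives 2098-11-01.
`weekday 1` advances to the next Monday; 2098-11-01 is a Saturday, so it moves forward to 2098-11-03.

2098-11-03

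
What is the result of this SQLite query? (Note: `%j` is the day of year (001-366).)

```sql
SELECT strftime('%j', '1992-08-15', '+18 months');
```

046

First apply '+18 months': 1992-08-15 → 1994-02-15.
Day-of-year for 1994-02-15: days since 1994-01-01 inclusive = 46, zero-padded to 046.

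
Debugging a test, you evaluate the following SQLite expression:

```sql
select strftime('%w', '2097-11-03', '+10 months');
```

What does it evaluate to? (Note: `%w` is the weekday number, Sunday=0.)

First apply '+10 months': 2097-11-03 → 2098-09-03.
2098-09-03 is a Wednesday; with Sunday=0 that is 3.

3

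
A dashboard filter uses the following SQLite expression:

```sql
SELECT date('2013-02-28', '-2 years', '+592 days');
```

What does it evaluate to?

Adding -2 years to 2013-02-28 gives 2011-02-28.
Applying '+592 days' to 2011-02-28: counting 592 days forward gives 2012-10-12.

2012-10-12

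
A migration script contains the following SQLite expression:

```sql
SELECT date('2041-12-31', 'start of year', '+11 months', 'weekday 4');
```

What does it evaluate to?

2041-12-05

`start of year` rewinds 2041-12-31 to 2041-01-01.
Adding +11 months to 2041-01-01 gives 2041-12-01.
`weekday 4` advances to the next Thursday; 2041-12-01 is a Sunday, so it moves forward to 2041-12-05.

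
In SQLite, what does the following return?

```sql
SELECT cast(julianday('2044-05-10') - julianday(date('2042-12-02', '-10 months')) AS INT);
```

828

Adding -10 months to 2042-12-02 gives 2042-02-02.
26 days remain in February 2042 after the 2nd (28 − 2).
Full months from March 2042 through April 2044 contribute their day counts.
Then 10 days into May 2044.
Total: 26 + 31 + 30 + 31 + 30 + 31 + 31 + 30 + 31 + 30 + 31 + 31 + 28 + 31 + 30 + 31 + 30 + 31 + 31 + 30 + 31 + 30 + 31 + 31 + 29 + 31 + 30 + 10 = 828.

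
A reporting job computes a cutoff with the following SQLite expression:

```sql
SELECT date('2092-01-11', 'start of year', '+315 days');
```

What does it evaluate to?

2092-11-11

`start of year` rewinds 2092-01-11 to 2092-01-01.
Applying '+315 days' to 2092-01-01: counting 315 days forward gives 2092-11-11.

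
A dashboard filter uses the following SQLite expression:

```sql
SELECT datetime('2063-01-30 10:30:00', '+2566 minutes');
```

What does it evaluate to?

2566 minutes = 42h 46m; +2566 minutes from 2063-01-30 10:30:00 is 2063-02-01 05:16:00 (crosses midnight).

2063-02-01 05:16:00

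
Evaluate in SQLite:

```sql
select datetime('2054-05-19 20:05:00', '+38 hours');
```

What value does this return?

+38 hours from 2054-05-19 20:05:00 is 2054-05-21 10:05:00 (crosses midnight).

2054-05-21 10:05:00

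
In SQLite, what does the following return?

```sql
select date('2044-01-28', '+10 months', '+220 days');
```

Adding +10 months to 2044-01-28 gives 2044-11-28.
Applying '+220 days' to 2044-11-28: counting 220 days forward gives 2045-07-06.

2045-07-06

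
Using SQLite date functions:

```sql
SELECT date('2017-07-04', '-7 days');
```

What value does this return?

2017-06-27

Going back 4 days from 2017-07-04 reaches 2017-06-30 (last day of June, 30 days).
Going back 3 days within June lands on 2017-06-27.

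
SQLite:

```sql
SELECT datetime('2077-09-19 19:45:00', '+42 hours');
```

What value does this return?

2077-09-21 13:45:00

+42 hours from 2077-09-19 19:45:00 is 2077-09-21 13:45:00 (crosses midnight).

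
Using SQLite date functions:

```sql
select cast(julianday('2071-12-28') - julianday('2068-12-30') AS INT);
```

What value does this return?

1 day remains in December 2068 after the 30th (31 − 30).
Full months from January 2069 through November 2071 contribute their day counts.
Then 28 days into December 2071.
Total: 1 + 31 + 28 + 31 + 30 + 31 + 30 + 31 + 31 + 30 + 31 + 30 + 31 + 31 + 28 + 31 + 30 + 31 + 30 + 31 + 31 + 30 + 31 + 30 + 31 + 31 + 28 + 31 + 30 + 31 + 30 + 31 + 31 + 30 + 31 + 30 + 28 = 1093.

1093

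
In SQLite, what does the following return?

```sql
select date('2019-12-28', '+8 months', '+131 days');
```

2021-01-06

Adding +8 months to 2019-12-28 gives 2020-08-28.
Applying '+131 days' to 2020-08-28: counting 131 days forward gives 2021-01-06.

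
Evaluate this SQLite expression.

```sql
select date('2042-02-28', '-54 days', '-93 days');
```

Applying '-54 days' to 2042-02-28: counting 54 days back gives 2042-01-05.
Applying '-93 days' to 2042-01-05: counting 93 days back gives 2041-10-04.

2041-10-04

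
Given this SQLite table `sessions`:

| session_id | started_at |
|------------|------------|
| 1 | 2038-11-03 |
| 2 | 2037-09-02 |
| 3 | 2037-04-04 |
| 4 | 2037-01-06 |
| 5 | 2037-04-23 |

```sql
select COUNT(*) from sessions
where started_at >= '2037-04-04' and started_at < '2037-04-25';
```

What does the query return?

2

Rows in [2037-04-04, 2037-04-25): 2037-04-04, 2037-04-23 → 2 rows.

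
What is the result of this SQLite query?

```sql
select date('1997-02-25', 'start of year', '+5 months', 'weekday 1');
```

`start of year` rewinds 1997-02-25 to 1997-01-01.
Adding +5 months to 1997-01-01 gives 1997-06-01.
`weekday 1` advances to the next Monday; 1997-06-01 is a Sunday, so it moves forward to 1997-06-02.

1997-06-02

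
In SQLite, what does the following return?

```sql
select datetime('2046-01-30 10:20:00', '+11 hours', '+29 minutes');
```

+11 hours from 2046-01-30 10:20:00 is 2046-01-30 21:20:00.
+29 minutes from 2046-01-30 21:20:00 is 2046-01-30 21:49:00.

2046-01-30 21:49:00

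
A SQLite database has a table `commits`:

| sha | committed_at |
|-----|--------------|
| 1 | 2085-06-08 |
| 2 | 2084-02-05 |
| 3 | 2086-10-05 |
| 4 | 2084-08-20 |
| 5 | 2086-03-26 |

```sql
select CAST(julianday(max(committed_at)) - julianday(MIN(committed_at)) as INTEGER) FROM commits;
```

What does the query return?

MIN = 2084-02-05, MAX = 2086-10-05.
24 days remain in February 2084 after the 5th (29 − 5).
Full months from March 2084 through September 2086 contribute their day counts.
Then 5 days into October 2086.
Total: 24 + 31 + 30 + 31 + 30 + 31 + 31 + 30 + 31 + 30 + 31 + 31 + 28 + 31 + 30 + 31 + 30 + 31 + 31 + 30 + 31 + 30 + 31 + 31 + 28 + 31 + 30 + 31 + 30 + 31 + 31 + 30 + 5 = 973.

973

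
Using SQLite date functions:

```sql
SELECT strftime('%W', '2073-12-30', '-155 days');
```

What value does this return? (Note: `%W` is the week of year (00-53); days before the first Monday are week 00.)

30

First apply '-155 days': 2073-12-30 → 2073-07-28.
2073-07-28 is a Friday. SQLite's %W counts Mondays since the year started; the result is 30.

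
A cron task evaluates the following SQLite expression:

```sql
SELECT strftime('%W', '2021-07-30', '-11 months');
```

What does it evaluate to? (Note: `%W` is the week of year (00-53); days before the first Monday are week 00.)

34

First apply '-11 months': 2021-07-30 → 2020-08-30.
2020-08-30 is a Sunday. SQLite's %W counts Mondays since the year started; the result is 34.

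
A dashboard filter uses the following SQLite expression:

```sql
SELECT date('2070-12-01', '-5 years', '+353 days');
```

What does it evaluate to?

Adding -5 years to 2070-12-01 gives 2065-12-01.
Applying '+353 days' to 2065-12-01: counting 353 days forward gives 2066-11-19.

2066-11-19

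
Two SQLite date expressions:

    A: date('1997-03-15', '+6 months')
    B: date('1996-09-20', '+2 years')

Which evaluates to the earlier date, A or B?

A = 1997-09-15.
B = 1998-09-20.
A is earlier.

A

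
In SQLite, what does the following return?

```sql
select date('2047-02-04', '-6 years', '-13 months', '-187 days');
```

Adding -6 years to 2047-02-04 gives 2041-02-04.
Adding -13 months to 2041-02-04 gives 2040-01-04.
Applying '-187 days' to 2040-01-04: counting 187 days back gives 2039-07-01.

2039-07-01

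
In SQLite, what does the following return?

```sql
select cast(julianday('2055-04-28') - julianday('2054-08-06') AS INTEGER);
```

25 days remain in August 2054 after the 6th (31 − 6).
Full months from September 2054 through March 2055 contribute their day counts.
Then 28 days into April 2055.
Total: 25 + 30 + 31 + 30 + 31 + 31 + 28 + 31 + 28 = 265.

265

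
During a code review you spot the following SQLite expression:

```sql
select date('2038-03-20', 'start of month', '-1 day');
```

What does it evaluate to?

2038-02-28

`start of month` rewinds 2038-03-20 to 2038-03-01.
Going back 1 day from 2038-03-01 reaches 2038-02-28 (last day of February, 28 days).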